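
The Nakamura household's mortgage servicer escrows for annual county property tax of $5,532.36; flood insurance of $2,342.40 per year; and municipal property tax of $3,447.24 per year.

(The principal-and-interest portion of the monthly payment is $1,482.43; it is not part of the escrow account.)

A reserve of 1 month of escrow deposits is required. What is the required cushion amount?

County property tax = $5,532.36 per year
Flood insurance = $2,342.40 per year
Municipal property tax = $3,447.24 per year
Combined annual = $11,322.00
Monthly = $11,322.00 / 12 = $943.50
Cushion = 1 × $943.50 = $943.50

$943.50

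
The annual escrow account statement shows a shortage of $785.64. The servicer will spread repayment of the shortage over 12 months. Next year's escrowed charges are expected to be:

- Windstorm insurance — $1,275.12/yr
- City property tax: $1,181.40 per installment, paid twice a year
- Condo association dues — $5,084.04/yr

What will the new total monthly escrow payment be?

Windstorm insurance — $1,275.12 annually
City property tax — $1,181.40 × 2 = $2,362.80 annually
Condo association dues — $5,084.04 annually
Combined annual = $8,721.96
Per month = $8,721.96 ÷ 12 = $726.83
Shortage per month = $785.64 / 12 = $65.47
New monthly escrow = $726.83 + $65.47 = $792.30

$792.30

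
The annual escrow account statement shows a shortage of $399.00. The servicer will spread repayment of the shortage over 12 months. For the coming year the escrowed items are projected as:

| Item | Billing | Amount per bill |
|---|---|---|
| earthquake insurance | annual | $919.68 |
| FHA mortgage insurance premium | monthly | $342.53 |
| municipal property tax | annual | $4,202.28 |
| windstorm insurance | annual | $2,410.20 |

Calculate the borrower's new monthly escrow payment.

Earthquake insurance: $919.68/yr
FHA mortgage insurance premium: $342.53 × 12 = $4,110.36/yr
Municipal property tax: $4,202.28/yr
Windstorm insurance: $2,410.20/yr
Total per year = $11,642.52
Monthly = $11,642.52 ÷ 12 = $970.21
Monthly shortage recovery: $399.00 ÷ 12 = $33.25
New monthly escrow = $970.21 + $33.25 = $1,003.46

$1,003.46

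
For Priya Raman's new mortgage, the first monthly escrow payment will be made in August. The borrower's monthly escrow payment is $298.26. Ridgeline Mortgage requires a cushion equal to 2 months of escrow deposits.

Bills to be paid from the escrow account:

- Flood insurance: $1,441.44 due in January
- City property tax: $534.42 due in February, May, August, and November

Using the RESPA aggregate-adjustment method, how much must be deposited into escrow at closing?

Cushion = 2 × $298.26 = $596.52
Trial balance (start $0, +$298.26 each month, − disbursements):
  Aug: +$298.26 − $534.42 → -$236.16
  Sep: +$298.26 → $62.10
  Oct: +$298.26 → $360.36
  Nov: +$298.26 − $534.42 → $124.20
  Dec: +$298.26 → $422.46
  Jan: +$298.26 − $1,441.44 → -$720.72
  Feb: +$298.26 − $534.42 → -$956.88
  Mar: +$298.26 → -$658.62
  Apr: +$298.26 → -$360.36
  May: +$298.26 − $534.42 → -$596.52
  Jun: +$298.26 → -$298.26
  Jul: +$298.26 → $0.00
Lowest trial balance = -$956.88 (Feb)
Initial deposit = cushion − low point = $596.52 − (-$956.88) = $1,553.40

$1,553.40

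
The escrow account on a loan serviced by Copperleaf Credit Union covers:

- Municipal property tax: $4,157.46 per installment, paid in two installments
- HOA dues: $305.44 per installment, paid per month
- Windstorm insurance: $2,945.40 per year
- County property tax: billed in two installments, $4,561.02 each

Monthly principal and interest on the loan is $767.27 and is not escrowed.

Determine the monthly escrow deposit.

Municipal property tax — $4,157.46 × 2 = $8,314.92 annually
HOA dues — $305.44 × 12 = $3,665.28 annually
Windstorm insurance — $2,945.40 annually
County property tax — $4,561.02 × 2 = $9,122.04 annually
Annual escrow total = $24,047.64
Base monthly escrow = $24,047.64 ÷ 12 = $2,003.97

$2,003.97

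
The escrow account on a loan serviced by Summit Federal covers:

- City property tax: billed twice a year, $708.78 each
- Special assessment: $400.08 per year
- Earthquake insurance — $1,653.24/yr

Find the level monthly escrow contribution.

$289.24

City property tax = $708.78 × 2 = $1,417.56/yr
Special assessment = $400.08/yr
Earthquake insurance = $1,653.24/yr
Combined annual = $3,470.88
Monthly escrow = $3,470.88 ÷ 12 = $289.24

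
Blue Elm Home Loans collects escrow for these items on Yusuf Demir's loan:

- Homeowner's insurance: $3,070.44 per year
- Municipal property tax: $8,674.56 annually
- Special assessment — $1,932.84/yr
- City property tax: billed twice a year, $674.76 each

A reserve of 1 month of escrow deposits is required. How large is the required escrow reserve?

$1,252.28

Homeowner's insurance = $3,070.44/yr
Municipal property tax = $8,674.56/yr
Special assessment = $1,932.84/yr
City property tax = $674.76 × 2 = $1,349.52/yr
Combined annual = $3,070.44 + $8,674.56 + $1,932.84 + $1,349.52 = $15,027.36
Monthly escrow = $15,027.36 ÷ 12 = $1,252.28
Cushion = 1 × $1,252.28 = $1,252.28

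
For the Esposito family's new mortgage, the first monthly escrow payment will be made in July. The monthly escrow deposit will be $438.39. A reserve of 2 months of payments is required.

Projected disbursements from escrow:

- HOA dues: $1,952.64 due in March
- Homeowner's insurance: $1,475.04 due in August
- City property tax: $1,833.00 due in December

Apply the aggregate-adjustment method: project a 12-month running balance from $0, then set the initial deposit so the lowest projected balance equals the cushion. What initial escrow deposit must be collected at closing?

$2,191.95

Cushion = 2 × $438.39 = $876.78
Trial balance (start $0, +$438.39 each month, − disbursements):
  Jul: +$438.39 → $438.39
  Aug: +$438.39 − $1,475.04 → -$598.26
  Sep: +$438.39 → -$159.87
  Oct: +$438.39 → $278.52
  Nov: +$438.39 → $716.91
  Dec: +$438.39 − $1,833.00 → -$677.70
  Jan: +$438.39 → -$239.31
  Feb: +$438.39 → $199.08
  Mar: +$438.39 − $1,952.64 → -$1,315.17
  Apr: +$438.39 → -$876.78
  May: +$438.39 → -$438.39
  Jun: +$438.39 → $0.00
Lowest trial balance = -$1,315.17 (Mar)
Initial deposit = cushion − low point = $876.78 − (-$1,315.17) = $2,191.95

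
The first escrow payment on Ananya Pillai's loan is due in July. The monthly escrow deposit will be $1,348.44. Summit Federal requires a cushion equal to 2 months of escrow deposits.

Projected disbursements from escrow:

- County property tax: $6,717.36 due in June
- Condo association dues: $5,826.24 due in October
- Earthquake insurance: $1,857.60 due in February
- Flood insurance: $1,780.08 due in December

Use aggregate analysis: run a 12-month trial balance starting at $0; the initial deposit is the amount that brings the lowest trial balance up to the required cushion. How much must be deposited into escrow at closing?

$3,129.36

Cushion = 2 × $1,348.44 = $2,696.88
Trial balance (start $0, +$1,348.44 each month, − disbursements):
  Jul: +$1,348.44 → $1,348.44
  Aug: +$1,348.44 → $2,696.88
  Sep: +$1,348.44 → $4,045.32
  Oct: +$1,348.44 − $5,826.24 → -$432.48
  Nov: +$1,348.44 → $915.96
  Dec: +$1,348.44 − $1,780.08 → $484.32
  Jan: +$1,348.44 → $1,832.76
  Feb: +$1,348.44 − $1,857.60 → $1,323.60
  Mar: +$1,348.44 → $2,672.04
  Apr: +$1,348.44 → $4,020.48
  May: +$1,348.44 → $5,368.92
  Jun: +$1,348.44 − $6,717.36 → $0.00
Lowest trial balance = -$432.48 (Oct)
Initial deposit = cushion − low point = $2,696.88 − (-$432.48) = $3,129.36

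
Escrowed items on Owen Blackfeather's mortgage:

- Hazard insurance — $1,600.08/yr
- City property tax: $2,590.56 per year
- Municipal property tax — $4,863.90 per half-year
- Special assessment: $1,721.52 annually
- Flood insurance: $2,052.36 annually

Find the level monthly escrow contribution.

$1,474.36

Hazard insurance: $1,600.08/yr
City property tax: $2,590.56/yr
Municipal property tax: $4,863.90 × 2 = $9,727.80/yr
Special assessment: $1,721.52/yr
Flood insurance: $2,052.36/yr
Total per year = $1,600.08 + $2,590.56 + $9,727.80 + $1,721.52 + $2,052.36 = $17,692.32
Monthly escrow = $17,692.32 / 12 = $1,474.36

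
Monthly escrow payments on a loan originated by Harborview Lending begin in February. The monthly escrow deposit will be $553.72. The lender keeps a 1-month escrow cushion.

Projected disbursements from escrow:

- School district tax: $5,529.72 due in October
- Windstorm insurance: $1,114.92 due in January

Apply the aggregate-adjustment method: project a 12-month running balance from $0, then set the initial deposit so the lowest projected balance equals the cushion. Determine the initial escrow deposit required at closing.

Cushion = 1 × $553.72 = $553.72
Trial balance (start $0, +$553.72 each month, − disbursements):
  Feb: +$553.72 → $553.72
  Mar: +$553.72 → $1,107.44
  Apr: +$553.72 → $1,661.16
  May: +$553.72 → $2,214.88
  Jun: +$553.72 → $2,768.60
  Jul: +$553.72 → $3,322.32
  Aug: +$553.72 → $3,876.04
  Sep: +$553.72 → $4,429.76
  Oct: +$553.72 − $5,529.72 → -$546.24
  Nov: +$553.72 → $7.48
  Dec: +$553.72 → $561.20
  Jan: +$553.72 − $1,114.92 → $0.00
Lowest trial balance = -$546.24 (Oct)
Initial deposit = cushion − low point = $553.72 − (-$546.24) = $1,099.96

$1,099.96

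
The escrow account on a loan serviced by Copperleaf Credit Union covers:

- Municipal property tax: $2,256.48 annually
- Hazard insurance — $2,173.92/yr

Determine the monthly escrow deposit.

Municipal property tax: $2,256.48 annually
Hazard insurance: $2,173.92 annually
Total annual escrow = $4,430.40
Per month = $4,430.40 / 12 = $369.20

$369.20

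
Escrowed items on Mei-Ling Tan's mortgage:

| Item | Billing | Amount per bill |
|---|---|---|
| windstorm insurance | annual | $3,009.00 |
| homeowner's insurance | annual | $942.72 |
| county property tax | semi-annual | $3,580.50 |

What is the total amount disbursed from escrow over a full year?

Windstorm insurance: $3,009.00/yr
Homeowner's insurance: $942.72/yr
County property tax: $3,580.50 × 2 = $7,161.00/yr
Yearly total = $3,009.00 + $942.72 + $7,161.00 = $11,112.72

$11,112.72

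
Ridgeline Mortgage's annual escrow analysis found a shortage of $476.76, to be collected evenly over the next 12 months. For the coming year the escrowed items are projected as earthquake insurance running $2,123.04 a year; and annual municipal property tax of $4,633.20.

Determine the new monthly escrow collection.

Earthquake insurance = $2,123.04/yr
Municipal property tax = $4,633.20/yr
Combined annual = $2,123.04 + $4,633.20 = $6,756.24
Monthly escrow = $6,756.24 ÷ 12 = $563.02
Monthly shortage recovery: $476.76 ÷ 12 = $39.73
New monthly escrow = $563.02 + $39.73 = $602.75

$602.75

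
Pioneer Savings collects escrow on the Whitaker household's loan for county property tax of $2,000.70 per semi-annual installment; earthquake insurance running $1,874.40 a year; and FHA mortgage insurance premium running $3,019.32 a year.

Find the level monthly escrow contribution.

County property tax: $2,000.70 × 2 = $4,001.40
Earthquake insurance: $1,874.40
FHA mortgage insurance premium: $3,019.32
Total annual escrow = $4,001.40 + $1,874.40 + $3,019.32 = $8,895.12
Monthly = $8,895.12 ÷ 12 = $741.26

$741.26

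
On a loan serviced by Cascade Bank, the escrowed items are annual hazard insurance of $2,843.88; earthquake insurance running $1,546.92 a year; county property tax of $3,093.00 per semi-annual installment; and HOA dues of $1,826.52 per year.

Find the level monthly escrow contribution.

Hazard insurance — $2,843.88 annually
Earthquake insurance — $1,546.92 annually
County property tax — $3,093.00 × 2 = $6,186.00 annually
HOA dues — $1,826.52 annually
Combined annual = $2,843.88 + $1,546.92 + $6,186.00 + $1,826.52 = $12,403.32
Base monthly escrow = $12,403.32 / 12 = $1,033.61

$1,033.61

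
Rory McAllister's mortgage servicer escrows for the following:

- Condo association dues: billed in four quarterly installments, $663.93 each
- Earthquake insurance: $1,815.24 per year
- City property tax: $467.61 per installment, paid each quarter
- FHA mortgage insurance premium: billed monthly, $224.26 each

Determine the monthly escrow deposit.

$752.71

Condo association dues: $663.93 × 4 = $2,655.72 per year
Earthquake insurance: $1,815.24 per year
City property tax: $467.61 × 4 = $1,870.44 per year
FHA mortgage insurance premium: $224.26 × 12 = $2,691.12 per year
Yearly total = $2,655.72 + $1,815.24 + $1,870.44 + $2,691.12 = $9,032.52
Monthly = $9,032.52 ÷ 12 = $752.71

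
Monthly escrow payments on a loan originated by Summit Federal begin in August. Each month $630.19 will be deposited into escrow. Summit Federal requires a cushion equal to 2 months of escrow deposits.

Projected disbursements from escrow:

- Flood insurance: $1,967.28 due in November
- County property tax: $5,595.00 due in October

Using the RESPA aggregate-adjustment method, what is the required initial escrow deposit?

Cushion = 2 × $630.19 = $1,260.38
Trial balance (start $0, +$630.19 each month, − disbursements):
  Aug: +$630.19 → $630.19
  Sep: +$630.19 → $1,260.38
  Oct: +$630.19 − $5,595.00 → -$3,704.43
  Nov: +$630.19 − $1,967.28 → -$5,041.52
  Dec: +$630.19 → -$4,411.33
  Jan: +$630.19 → -$3,781.14
  Feb: +$630.19 → -$3,150.95
  Mar: +$630.19 → -$2,520.76
  Apr: +$630.19 → -$1,890.57
  May: +$630.19 → -$1,260.38
  Jun: +$630.19 → -$630.19
  Jul: +$630.19 → $0.00
Lowest trial balance = -$5,041.52 (Nov)
Initial deposit = cushion − low point = $1,260.38 − (-$5,041.52) = $6,301.90

$6,301.90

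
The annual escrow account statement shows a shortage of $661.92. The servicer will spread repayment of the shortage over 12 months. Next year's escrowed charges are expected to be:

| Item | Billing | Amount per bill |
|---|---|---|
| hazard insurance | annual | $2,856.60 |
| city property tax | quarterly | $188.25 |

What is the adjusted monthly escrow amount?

Hazard insurance — $2,856.60/yr
City property tax — $188.25 × 4 = $753.00/yr
Annual escrow total = $2,856.60 + $753.00 = $3,609.60
Base monthly escrow = $3,609.60 ÷ 12 = $300.80
Monthly shortage recovery: $661.92 / 12 = $55.16
New monthly escrow = $300.80 + $55.16 = $355.96

$355.96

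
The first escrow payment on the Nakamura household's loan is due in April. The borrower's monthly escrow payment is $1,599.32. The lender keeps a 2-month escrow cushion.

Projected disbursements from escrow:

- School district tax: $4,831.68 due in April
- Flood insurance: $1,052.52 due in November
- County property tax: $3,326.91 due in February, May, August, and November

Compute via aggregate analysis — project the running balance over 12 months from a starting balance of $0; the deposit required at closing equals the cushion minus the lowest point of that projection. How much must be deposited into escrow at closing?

Cushion = 2 × $1,599.32 = $3,198.64
Trial balance (start $0, +$1,599.32 each month, − disbursements):
  Apr: +$1,599.32 − $4,831.68 → -$3,232.36
  May: +$1,599.32 − $3,326.91 → -$4,959.95
  Jun: +$1,599.32 → -$3,360.63
  Jul: +$1,599.32 → -$1,761.31
  Aug: +$1,599.32 − $3,326.91 → -$3,488.90
  Sep: +$1,599.32 → -$1,889.58
  Oct: +$1,599.32 → -$290.26
  Nov: +$1,599.32 − $4,379.43 → -$3,070.37
  Dec: +$1,599.32 → -$1,471.05
  Jan: +$1,599.32 → $128.27
  Feb: +$1,599.32 − $3,326.91 → -$1,599.32
  Mar: +$1,599.32 → $0.00
Lowest trial balance = -$4,959.95 (May)
Initial deposit = cushion − low point = $3,198.64 − (-$4,959.95) = $8,158.59

$8,158.59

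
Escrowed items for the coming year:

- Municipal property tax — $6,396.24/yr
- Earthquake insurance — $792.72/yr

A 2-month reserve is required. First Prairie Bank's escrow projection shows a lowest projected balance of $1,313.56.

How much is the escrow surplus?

$115.40

Municipal property tax = $6,396.24 annually
Earthquake insurance = $792.72 annually
Yearly total = $6,396.24 + $792.72 = $7,188.96
Monthly escrow = $7,188.96 / 12 = $599.08
Cushion = 2 × $599.08 = $1,198.16
Excess over cushion: $1,313.56 − $1,198.16 = $115.40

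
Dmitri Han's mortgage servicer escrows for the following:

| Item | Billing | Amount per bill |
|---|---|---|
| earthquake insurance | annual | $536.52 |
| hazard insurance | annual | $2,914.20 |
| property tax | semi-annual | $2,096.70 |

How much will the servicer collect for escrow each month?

$637.01

Earthquake insurance = $536.52/yr
Hazard insurance = $2,914.20/yr
Property tax = $2,096.70 × 2 = $4,193.40/yr
Annual escrow total = $536.52 + $2,914.20 + $4,193.40 = $7,644.12
Base monthly escrow = $7,644.12 / 12 = $637.01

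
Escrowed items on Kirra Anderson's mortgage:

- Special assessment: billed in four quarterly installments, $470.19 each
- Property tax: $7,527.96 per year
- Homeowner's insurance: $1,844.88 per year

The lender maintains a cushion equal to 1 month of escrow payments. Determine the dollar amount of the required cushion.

Special assessment — $470.19 × 4 = $1,880.76/yr
Property tax — $7,527.96/yr
Homeowner's insurance — $1,844.88/yr
Combined annual = $1,880.76 + $7,527.96 + $1,844.88 = $11,253.60
Monthly escrow = $11,253.60 ÷ 12 = $937.80
Required cushion = 1 × $937.80 = $937.80

$937.80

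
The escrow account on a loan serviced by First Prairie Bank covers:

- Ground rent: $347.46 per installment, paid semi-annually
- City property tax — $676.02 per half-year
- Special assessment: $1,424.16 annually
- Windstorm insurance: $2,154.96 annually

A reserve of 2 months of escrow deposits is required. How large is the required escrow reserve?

$937.68

Ground rent — $347.46 × 2 = $694.92 annually
City property tax — $676.02 × 2 = $1,352.04 annually
Special assessment — $1,424.16 annually
Windstorm insurance — $2,154.96 annually
Total annual escrow = $5,626.08
Per month = $5,626.08 ÷ 12 = $468.84
Required cushion = 2 × $468.84 = $937.68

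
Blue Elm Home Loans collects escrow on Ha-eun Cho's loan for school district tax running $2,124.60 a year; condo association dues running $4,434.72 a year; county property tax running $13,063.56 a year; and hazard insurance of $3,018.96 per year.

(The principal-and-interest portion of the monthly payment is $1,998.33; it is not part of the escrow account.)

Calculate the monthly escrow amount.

School district tax = $2,124.60 annually
Condo association dues = $4,434.72 annually
County property tax = $13,063.56 annually
Hazard insurance = $3,018.96 annually
Yearly total = $2,124.60 + $4,434.72 + $13,063.56 + $3,018.96 = $22,641.84
Base monthly escrow = $22,641.84 ÷ 12 = $1,886.82

$1,886.82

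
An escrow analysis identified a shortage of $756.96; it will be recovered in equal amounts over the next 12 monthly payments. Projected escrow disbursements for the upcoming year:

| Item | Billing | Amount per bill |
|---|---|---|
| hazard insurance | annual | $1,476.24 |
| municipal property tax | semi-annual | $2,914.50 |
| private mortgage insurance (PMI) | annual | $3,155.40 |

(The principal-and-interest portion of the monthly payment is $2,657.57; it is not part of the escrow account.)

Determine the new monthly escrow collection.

$934.80

Hazard insurance: $1,476.24/yr
Municipal property tax: $2,914.50 × 2 = $5,829.00/yr
Private mortgage insurance (PMI): $3,155.40/yr
Annual escrow total = $10,460.64
Monthly escrow = $10,460.64 / 12 = $871.72
Shortage per month = $756.96 ÷ 12 = $63.08
Adjusted monthly = $871.72 + $63.08 = $934.80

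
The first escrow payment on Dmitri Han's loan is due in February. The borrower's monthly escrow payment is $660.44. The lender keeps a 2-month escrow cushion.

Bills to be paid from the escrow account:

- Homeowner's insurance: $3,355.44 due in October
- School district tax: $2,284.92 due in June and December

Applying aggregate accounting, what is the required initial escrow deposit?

Cushion = 2 × $660.44 = $1,320.88
Trial balance (start $0, +$660.44 each month, − disbursements):
  Feb: +$660.44 → $660.44
  Mar: +$660.44 → $1,320.88
  Apr: +$660.44 → $1,981.32
  May: +$660.44 → $2,641.76
  Jun: +$660.44 − $2,284.92 → $1,017.28
  Jul: +$660.44 → $1,677.72
  Aug: +$660.44 → $2,338.16
  Sep: +$660.44 → $2,998.60
  Oct: +$660.44 − $3,355.44 → $303.60
  Nov: +$660.44 → $964.04
  Dec: +$660.44 − $2,284.92 → -$660.44
  Jan: +$660.44 → $0.00
Lowest trial balance = -$660.44 (Dec)
Initial deposit = cushion − low point = $1,320.88 − (-$660.44) = $1,981.32

$1,981.32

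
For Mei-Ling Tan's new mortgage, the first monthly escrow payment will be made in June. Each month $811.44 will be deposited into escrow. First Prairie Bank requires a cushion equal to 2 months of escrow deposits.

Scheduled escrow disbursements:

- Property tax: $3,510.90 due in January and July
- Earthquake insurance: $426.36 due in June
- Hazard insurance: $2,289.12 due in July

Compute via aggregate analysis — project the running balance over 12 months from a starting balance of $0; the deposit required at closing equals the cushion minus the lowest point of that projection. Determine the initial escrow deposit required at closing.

$6,226.38

Cushion = 2 × $811.44 = $1,622.88
Trial balance (start $0, +$811.44 each month, − disbursements):
  Jun: +$811.44 − $426.36 → $385.08
  Jul: +$811.44 − $5,800.02 → -$4,603.50
  Aug: +$811.44 → -$3,792.06
  Sep: +$811.44 → -$2,980.62
  Oct: +$811.44 → -$2,169.18
  Nov: +$811.44 → -$1,357.74
  Dec: +$811.44 → -$546.30
  Jan: +$811.44 − $3,510.90 → -$3,245.76
  Feb: +$811.44 → -$2,434.32
  Mar: +$811.44 → -$1,622.88
  Apr: +$811.44 → -$811.44
  May: +$811.44 → $0.00
Lowest trial balance = -$4,603.50 (Jul)
Initial deposit = cushion − low point = $1,622.88 − (-$4,603.50) = $6,226.38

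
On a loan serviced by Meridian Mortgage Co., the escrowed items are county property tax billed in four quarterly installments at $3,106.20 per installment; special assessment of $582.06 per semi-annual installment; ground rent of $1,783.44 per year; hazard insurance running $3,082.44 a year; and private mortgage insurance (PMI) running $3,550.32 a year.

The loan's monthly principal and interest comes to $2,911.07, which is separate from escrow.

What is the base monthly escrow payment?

$1,833.76

County property tax = $3,106.20 × 4 = $12,424.80 per year
Special assessment = $582.06 × 2 = $1,164.12 per year
Ground rent = $1,783.44 per year
Hazard insurance = $3,082.44 per year
Private mortgage insurance (PMI) = $3,550.32 per year
Total per year = $12,424.80 + $1,164.12 + $1,783.44 + $3,082.44 + $3,550.32 = $22,005.12
Per month = $22,005.12 / 12 = $1,833.76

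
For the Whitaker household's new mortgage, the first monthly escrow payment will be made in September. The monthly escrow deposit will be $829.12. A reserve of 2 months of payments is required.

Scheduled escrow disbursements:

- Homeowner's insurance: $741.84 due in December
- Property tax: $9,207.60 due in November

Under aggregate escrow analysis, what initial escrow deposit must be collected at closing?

$8,378.48

Cushion = 2 × $829.12 = $1,658.24
Trial balance (start $0, +$829.12 each month, − disbursements):
  Sep: +$829.12 → $829.12
  Oct: +$829.12 → $1,658.24
  Nov: +$829.12 − $9,207.60 → -$6,720.24
  Dec: +$829.12 − $741.84 → -$6,632.96
  Jan: +$829.12 → -$5,803.84
  Feb: +$829.12 → -$4,974.72
  Mar: +$829.12 → -$4,145.60
  Apr: +$829.12 → -$3,316.48
  May: +$829.12 → -$2,487.36
  Jun: +$829.12 → -$1,658.24
  Jul: +$829.12 → -$829.12
  Aug: +$829.12 → $0.00
Lowest trial balance = -$6,720.24 (Nov)
Initial deposit = cushion − low point = $1,658.24 − (-$6,720.24) = $8,378.48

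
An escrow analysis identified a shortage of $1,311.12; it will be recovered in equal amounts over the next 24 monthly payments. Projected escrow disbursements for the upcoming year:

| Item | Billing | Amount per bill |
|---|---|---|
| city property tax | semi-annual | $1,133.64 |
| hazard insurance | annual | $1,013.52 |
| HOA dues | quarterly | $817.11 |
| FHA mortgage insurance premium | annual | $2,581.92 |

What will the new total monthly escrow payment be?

City property tax = $1,133.64 × 2 = $2,267.28 per year
Hazard insurance = $1,013.52 per year
HOA dues = $817.11 × 4 = $3,268.44 per year
FHA mortgage insurance premium = $2,581.92 per year
Combined annual = $2,267.28 + $1,013.52 + $3,268.44 + $2,581.92 = $9,131.16
Base monthly escrow = $9,131.16 ÷ 12 = $760.93
Monthly shortage recovery: $1,311.12 ÷ 24 = $54.63
Adjusted monthly = $760.93 + $54.63 = $815.56

$815.56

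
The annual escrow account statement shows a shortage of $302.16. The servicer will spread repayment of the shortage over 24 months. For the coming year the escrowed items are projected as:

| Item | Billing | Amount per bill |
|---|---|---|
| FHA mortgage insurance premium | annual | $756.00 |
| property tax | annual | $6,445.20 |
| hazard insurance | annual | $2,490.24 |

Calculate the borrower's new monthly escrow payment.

$820.21

FHA mortgage insurance premium: $756.00/yr
Property tax: $6,445.20/yr
Hazard insurance: $2,490.24/yr
Annual escrow total = $9,691.44
Monthly = $9,691.44 / 12 = $807.62
Shortage spread = $302.16 / 24 = $12.59/mo
Adjusted monthly = $807.62 + $12.59 = $820.21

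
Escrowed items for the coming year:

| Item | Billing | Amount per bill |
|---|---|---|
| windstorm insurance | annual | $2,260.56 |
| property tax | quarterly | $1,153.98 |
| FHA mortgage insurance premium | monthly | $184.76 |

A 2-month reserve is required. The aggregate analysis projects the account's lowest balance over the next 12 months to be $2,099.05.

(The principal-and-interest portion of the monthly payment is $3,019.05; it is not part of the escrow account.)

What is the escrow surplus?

$583.45

Windstorm insurance = $2,260.56 annually
Property tax = $1,153.98 × 4 = $4,615.92 annually
FHA mortgage insurance premium = $184.76 × 12 = $2,217.12 annually
Total per year = $2,260.56 + $4,615.92 + $2,217.12 = $9,093.60
Monthly = $9,093.60 / 12 = $757.80
Required cushion = 2 × $757.80 = $1,515.60
Surplus = $2,099.05 − $1,515.60 = $583.45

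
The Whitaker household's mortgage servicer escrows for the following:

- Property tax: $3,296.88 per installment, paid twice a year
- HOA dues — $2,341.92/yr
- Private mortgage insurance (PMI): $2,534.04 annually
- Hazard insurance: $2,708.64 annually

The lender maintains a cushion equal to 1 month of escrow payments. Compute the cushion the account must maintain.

Property tax = $3,296.88 × 2 = $6,593.76 per year
HOA dues = $2,341.92 per year
Private mortgage insurance (PMI) = $2,534.04 per year
Hazard insurance = $2,708.64 per year
Total annual escrow = $6,593.76 + $2,341.92 + $2,534.04 + $2,708.64 = $14,178.36
Monthly escrow = $14,178.36 / 12 = $1,181.53
Required cushion = 1 × $1,181.53 = $1,181.53

$1,181.53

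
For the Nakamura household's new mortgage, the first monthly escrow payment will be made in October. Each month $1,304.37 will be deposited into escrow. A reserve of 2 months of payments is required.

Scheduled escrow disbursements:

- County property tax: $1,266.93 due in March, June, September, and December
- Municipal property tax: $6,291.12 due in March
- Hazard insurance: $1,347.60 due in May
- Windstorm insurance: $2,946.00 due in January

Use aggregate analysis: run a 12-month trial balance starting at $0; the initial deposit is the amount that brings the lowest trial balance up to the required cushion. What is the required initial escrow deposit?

Cushion = 2 × $1,304.37 = $2,608.74
Trial balance (start $0, +$1,304.37 each month, − disbursements):
  Oct: +$1,304.37 → $1,304.37
  Nov: +$1,304.37 → $2,608.74
  Dec: +$1,304.37 − $1,266.93 → $2,646.18
  Jan: +$1,304.37 − $2,946.00 → $1,004.55
  Feb: +$1,304.37 → $2,308.92
  Mar: +$1,304.37 − $7,558.05 → -$3,944.76
  Apr: +$1,304.37 → -$2,640.39
  May: +$1,304.37 − $1,347.60 → -$2,683.62
  Jun: +$1,304.37 − $1,266.93 → -$2,646.18
  Jul: +$1,304.37 → -$1,341.81
  Aug: +$1,304.37 → -$37.44
  Sep: +$1,304.37 − $1,266.93 → $0.00
Lowest trial balance = -$3,944.76 (Mar)
Initial deposit = cushion − low point = $2,608.74 − (-$3,944.76) = $6,553.50

$6,553.50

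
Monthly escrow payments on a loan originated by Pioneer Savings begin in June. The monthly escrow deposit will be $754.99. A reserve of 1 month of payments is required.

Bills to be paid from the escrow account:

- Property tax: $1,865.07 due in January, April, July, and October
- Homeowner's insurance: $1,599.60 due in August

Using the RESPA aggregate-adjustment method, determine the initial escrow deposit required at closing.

$2,309.78

Cushion = 1 × $754.99 = $754.99
Trial balance (start $0, +$754.99 each month, − disbursements):
  Jun: +$754.99 → $754.99
  Jul: +$754.99 − $1,865.07 → -$355.09
  Aug: +$754.99 − $1,599.60 → -$1,199.70
  Sep: +$754.99 → -$444.71
  Oct: +$754.99 − $1,865.07 → -$1,554.79
  Nov: +$754.99 → -$799.80
  Dec: +$754.99 → -$44.81
  Jan: +$754.99 − $1,865.07 → -$1,154.89
  Feb: +$754.99 → -$399.90
  Mar: +$754.99 → $355.09
  Apr: +$754.99 − $1,865.07 → -$754.99
  May: +$754.99 → $0.00
Lowest trial balance = -$1,554.79 (Oct)
Initial deposit = cushion − low point = $754.99 − (-$1,554.79) = $2,309.78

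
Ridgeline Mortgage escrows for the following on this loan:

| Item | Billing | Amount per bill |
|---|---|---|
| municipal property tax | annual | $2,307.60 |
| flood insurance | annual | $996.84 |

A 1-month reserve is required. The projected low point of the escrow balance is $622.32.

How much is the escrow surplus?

Municipal property tax — $2,307.60 per year
Flood insurance — $996.84 per year
Total per year = $2,307.60 + $996.84 = $3,304.44
Monthly escrow = $3,304.44 / 12 = $275.37
Cushion = 1 × $275.37 = $275.37
Surplus = $622.32 − $275.37 = $346.95

$346.95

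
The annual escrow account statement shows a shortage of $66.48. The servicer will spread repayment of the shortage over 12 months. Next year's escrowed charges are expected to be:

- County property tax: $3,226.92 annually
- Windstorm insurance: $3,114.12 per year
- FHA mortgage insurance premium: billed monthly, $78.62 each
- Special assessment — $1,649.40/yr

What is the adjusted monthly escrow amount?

$750.03

County property tax: $3,226.92
Windstorm insurance: $3,114.12
FHA mortgage insurance premium: $78.62 × 12 = $943.44
Special assessment: $1,649.40
Yearly total = $8,933.88
Monthly = $8,933.88 / 12 = $744.49
Shortage per month = $66.48 / 12 = $5.54
Adjusted monthly = $744.49 + $5.54 = $750.03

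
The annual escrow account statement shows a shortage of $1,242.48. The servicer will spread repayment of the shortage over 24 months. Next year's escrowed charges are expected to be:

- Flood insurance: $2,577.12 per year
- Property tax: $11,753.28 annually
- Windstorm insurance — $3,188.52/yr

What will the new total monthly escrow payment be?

$1,511.68

Flood insurance — $2,577.12 annually
Property tax — $11,753.28 annually
Windstorm insurance — $3,188.52 annually
Annual escrow total = $2,577.12 + $11,753.28 + $3,188.52 = $17,518.92
Monthly escrow = $17,518.92 / 12 = $1,459.91
Shortage spread = $1,242.48 ÷ 24 = $51.77/mo
New monthly escrow = $1,459.91 + $51.77 = $1,511.68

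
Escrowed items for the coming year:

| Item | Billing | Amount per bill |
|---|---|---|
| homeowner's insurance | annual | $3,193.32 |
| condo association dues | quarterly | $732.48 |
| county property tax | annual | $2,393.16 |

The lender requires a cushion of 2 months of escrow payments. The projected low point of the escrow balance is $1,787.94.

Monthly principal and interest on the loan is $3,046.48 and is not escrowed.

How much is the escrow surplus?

Homeowner's insurance — $3,193.32 annually
Condo association dues — $732.48 × 4 = $2,929.92 annually
County property tax — $2,393.16 annually
Yearly total = $3,193.32 + $2,929.92 + $2,393.16 = $8,516.40
Monthly = $8,516.40 ÷ 12 = $709.70
Required reserve = 2 × $709.70 = $1,419.40
Surplus = $1,787.94 − $1,419.40 = $368.54

$368.54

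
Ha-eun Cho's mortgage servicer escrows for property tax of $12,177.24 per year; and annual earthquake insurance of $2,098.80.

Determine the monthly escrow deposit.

Property tax — $12,177.24
Earthquake insurance — $2,098.80
Total annual escrow = $12,177.24 + $2,098.80 = $14,276.04
Per month = $14,276.04 / 12 = $1,189.67

$1,189.67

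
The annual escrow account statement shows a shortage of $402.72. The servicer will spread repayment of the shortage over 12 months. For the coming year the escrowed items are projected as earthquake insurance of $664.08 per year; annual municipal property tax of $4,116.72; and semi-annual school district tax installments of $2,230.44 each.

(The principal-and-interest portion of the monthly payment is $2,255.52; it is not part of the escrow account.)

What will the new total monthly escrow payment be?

$803.70

Earthquake insurance — $664.08 annually
Municipal property tax — $4,116.72 annually
School district tax — $2,230.44 × 2 = $4,460.88 annually
Total per year = $664.08 + $4,116.72 + $4,460.88 = $9,241.68
Monthly = $9,241.68 / 12 = $770.14
Monthly shortage recovery: $402.72 / 12 = $33.56
New monthly escrow = $770.14 + $33.56 = $803.70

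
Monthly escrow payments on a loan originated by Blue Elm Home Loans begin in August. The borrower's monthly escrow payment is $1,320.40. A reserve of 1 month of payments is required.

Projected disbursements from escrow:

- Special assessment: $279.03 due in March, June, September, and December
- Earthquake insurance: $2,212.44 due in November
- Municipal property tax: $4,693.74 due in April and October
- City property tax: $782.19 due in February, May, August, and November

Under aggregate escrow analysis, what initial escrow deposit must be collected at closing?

Cushion = 1 × $1,320.40 = $1,320.40
Trial balance (start $0, +$1,320.40 each month, − disbursements):
  Aug: +$1,320.40 − $782.19 → $538.21
  Sep: +$1,320.40 − $279.03 → $1,579.58
  Oct: +$1,320.40 − $4,693.74 → -$1,793.76
  Nov: +$1,320.40 − $2,994.63 → -$3,467.99
  Dec: +$1,320.40 − $279.03 → -$2,426.62
  Jan: +$1,320.40 → -$1,106.22
  Feb: +$1,320.40 − $782.19 → -$568.01
  Mar: +$1,320.40 − $279.03 → $473.36
  Apr: +$1,320.40 − $4,693.74 → -$2,899.98
  May: +$1,320.40 − $782.19 → -$2,361.77
  Jun: +$1,320.40 − $279.03 → -$1,320.40
  Jul: +$1,320.40 → $0.00
Lowest trial balance = -$3,467.99 (Nov)
Initial deposit = cushion − low point = $1,320.40 − (-$3,467.99) = $4,788.39

$4,788.39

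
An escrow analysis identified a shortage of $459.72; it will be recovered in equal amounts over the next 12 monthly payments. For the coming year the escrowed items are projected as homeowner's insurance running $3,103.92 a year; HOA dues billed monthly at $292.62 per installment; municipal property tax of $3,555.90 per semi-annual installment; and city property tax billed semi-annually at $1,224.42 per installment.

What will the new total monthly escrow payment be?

$1,386.31

Homeowner's insurance — $3,103.92 per year
HOA dues — $292.62 × 12 = $3,511.44 per year
Municipal property tax — $3,555.90 × 2 = $7,111.80 per year
City property tax — $1,224.42 × 2 = $2,448.84 per year
Total annual escrow = $16,176.00
Monthly = $16,176.00 / 12 = $1,348.00
Monthly shortage recovery: $459.72 / 12 = $38.31
Adjusted monthly = $1,348.00 + $38.31 = $1,386.31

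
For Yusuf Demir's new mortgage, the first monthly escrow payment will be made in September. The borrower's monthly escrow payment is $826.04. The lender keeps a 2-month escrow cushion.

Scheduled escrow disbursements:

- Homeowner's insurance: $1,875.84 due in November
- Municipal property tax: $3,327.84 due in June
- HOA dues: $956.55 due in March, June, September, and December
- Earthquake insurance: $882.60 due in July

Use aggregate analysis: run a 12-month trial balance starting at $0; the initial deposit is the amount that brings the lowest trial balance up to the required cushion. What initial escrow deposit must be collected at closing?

$2,478.12

Cushion = 2 × $826.04 = $1,652.08
Trial balance (start $0, +$826.04 each month, − disbursements):
  Sep: +$826.04 − $956.55 → -$130.51
  Oct: +$826.04 → $695.53
  Nov: +$826.04 − $1,875.84 → -$354.27
  Dec: +$826.04 − $956.55 → -$484.78
  Jan: +$826.04 → $341.26
  Feb: +$826.04 → $1,167.30
  Mar: +$826.04 − $956.55 → $1,036.79
  Apr: +$826.04 → $1,862.83
  May: +$826.04 → $2,688.87
  Jun: +$826.04 − $4,284.39 → -$769.48
  Jul: +$826.04 − $882.60 → -$826.04
  Aug: +$826.04 → $0.00
Lowest trial balance = -$826.04 (Jul)
Initial deposit = cushion − low point = $1,652.08 − (-$826.04) = $2,478.12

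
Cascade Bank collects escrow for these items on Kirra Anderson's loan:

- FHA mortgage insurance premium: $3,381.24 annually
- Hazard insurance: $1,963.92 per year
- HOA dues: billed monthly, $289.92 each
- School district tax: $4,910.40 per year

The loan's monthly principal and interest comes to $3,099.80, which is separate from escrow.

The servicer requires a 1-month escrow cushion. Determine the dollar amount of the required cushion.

FHA mortgage insurance premium: $3,381.24
Hazard insurance: $1,963.92
HOA dues: $289.92 × 12 = $3,479.04
School district tax: $4,910.40
Total annual escrow = $3,381.24 + $1,963.92 + $3,479.04 + $4,910.40 = $13,734.60
Monthly = $13,734.60 / 12 = $1,144.55
Cushion = 1 × $1,144.55 = $1,144.55

$1,144.55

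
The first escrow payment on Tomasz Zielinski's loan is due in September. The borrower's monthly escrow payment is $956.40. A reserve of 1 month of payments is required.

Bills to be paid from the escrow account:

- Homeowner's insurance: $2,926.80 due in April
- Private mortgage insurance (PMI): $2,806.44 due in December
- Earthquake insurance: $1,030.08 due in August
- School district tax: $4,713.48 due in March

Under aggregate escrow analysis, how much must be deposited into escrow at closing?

Cushion = 1 × $956.40 = $956.40
Trial balance (start $0, +$956.40 each month, − disbursements):
  Sep: +$956.40 → $956.40
  Oct: +$956.40 → $1,912.80
  Nov: +$956.40 → $2,869.20
  Dec: +$956.40 − $2,806.44 → $1,019.16
  Jan: +$956.40 → $1,975.56
  Feb: +$956.40 → $2,931.96
  Mar: +$956.40 − $4,713.48 → -$825.12
  Apr: +$956.40 − $2,926.80 → -$2,795.52
  May: +$956.40 → -$1,839.12
  Jun: +$956.40 → -$882.72
  Jul: +$956.40 → $73.68
  Aug: +$956.40 − $1,030.08 → $0.00
Lowest trial balance = -$2,795.52 (Apr)
Initial deposit = cushion − low point = $956.40 − (-$2,795.52) = $3,751.92

$3,751.92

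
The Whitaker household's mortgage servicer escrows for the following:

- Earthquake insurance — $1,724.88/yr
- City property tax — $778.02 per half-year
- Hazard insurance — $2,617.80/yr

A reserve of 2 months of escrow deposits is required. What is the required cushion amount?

$983.12

Earthquake insurance — $1,724.88 annually
City property tax — $778.02 × 2 = $1,556.04 annually
Hazard insurance — $2,617.80 annually
Combined annual = $1,724.88 + $1,556.04 + $2,617.80 = $5,898.72
Monthly escrow = $5,898.72 ÷ 12 = $491.56
Cushion = 2 × $491.56 = $983.12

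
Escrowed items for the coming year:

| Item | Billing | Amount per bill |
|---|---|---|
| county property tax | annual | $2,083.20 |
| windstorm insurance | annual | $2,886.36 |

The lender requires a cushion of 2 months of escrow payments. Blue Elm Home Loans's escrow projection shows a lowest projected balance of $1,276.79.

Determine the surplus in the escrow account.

County property tax: $2,083.20 annually
Windstorm insurance: $2,886.36 annually
Total per year = $2,083.20 + $2,886.36 = $4,969.56
Monthly escrow = $4,969.56 / 12 = $414.13
Required reserve = 2 × $414.13 = $828.26
Surplus = $1,276.79 − $828.26 = $448.53

$448.53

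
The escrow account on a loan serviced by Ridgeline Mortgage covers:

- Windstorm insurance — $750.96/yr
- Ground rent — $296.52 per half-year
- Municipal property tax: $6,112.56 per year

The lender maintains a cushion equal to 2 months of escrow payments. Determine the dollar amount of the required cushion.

Windstorm insurance — $750.96 annually
Ground rent — $296.52 × 2 = $593.04 annually
Municipal property tax — $6,112.56 annually
Combined annual = $750.96 + $593.04 + $6,112.56 = $7,456.56
Monthly = $7,456.56 ÷ 12 = $621.38
Reserve = 2 × $621.38 = $1,242.76

$1,242.76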